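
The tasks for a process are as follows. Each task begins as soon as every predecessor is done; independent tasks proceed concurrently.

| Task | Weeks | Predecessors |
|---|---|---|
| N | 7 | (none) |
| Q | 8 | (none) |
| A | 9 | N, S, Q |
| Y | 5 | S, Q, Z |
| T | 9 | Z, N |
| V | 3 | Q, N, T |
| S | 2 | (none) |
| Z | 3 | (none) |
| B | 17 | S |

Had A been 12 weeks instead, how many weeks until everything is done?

The binding path is S→B = 2+17 = 19; finish at 19 weeks.
The longest path through A is only 17 weeks, so A has float 2.
The binding chain switches to Q→A = 8+12 = 20; finish 20 weeks.

20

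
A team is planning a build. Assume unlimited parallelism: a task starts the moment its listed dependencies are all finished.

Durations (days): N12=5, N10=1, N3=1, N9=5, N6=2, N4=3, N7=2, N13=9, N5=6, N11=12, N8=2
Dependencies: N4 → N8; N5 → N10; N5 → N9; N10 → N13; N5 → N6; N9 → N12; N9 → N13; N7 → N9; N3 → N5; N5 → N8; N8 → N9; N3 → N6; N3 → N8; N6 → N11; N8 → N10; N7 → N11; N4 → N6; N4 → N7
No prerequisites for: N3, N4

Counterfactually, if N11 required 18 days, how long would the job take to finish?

Critical path before the change: N3→N5→N8→N9→N13 = 1+6+2+5+9 = 23 giving 23 days.
N11 is off the critical path — its longest chain is 21 days, giving 2 of slack.
Now N3→N5→N6→N11 = 1+6+2+18 = 27 is longest, so the finish becomes 27 days.

27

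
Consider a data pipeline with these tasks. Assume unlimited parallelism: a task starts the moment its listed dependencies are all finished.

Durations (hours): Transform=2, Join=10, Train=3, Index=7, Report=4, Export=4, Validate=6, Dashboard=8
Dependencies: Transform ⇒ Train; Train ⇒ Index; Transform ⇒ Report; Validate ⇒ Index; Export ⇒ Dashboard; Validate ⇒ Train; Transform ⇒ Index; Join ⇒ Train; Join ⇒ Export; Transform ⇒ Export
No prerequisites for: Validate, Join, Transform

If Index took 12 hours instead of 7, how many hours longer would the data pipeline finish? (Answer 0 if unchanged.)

The binding path is Join→Export→Dashboard = 10+4+8 = 22; finish at 22 hours.
Index is off the critical path — its longest chain is 20 hours, giving 2 of slack.
New critical path: Join→Train→Index = 10+3+12 = 25 ⇒ 25 hours.
Change in finish: 25 − 22 = +3 hours.

3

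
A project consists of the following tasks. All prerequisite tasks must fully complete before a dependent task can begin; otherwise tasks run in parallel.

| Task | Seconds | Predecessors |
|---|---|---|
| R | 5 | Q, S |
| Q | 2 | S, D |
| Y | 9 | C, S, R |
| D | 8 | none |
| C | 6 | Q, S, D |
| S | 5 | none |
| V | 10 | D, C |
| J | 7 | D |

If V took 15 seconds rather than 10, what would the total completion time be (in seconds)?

Critical path before the change: D→Q→C→V = 8+2+6+10 = 26 giving 26 seconds.
Since V is critical, the +5 change carries straight to that chain (now 31 seconds).
No other chain overtakes it, so the finish is 31 seconds.

31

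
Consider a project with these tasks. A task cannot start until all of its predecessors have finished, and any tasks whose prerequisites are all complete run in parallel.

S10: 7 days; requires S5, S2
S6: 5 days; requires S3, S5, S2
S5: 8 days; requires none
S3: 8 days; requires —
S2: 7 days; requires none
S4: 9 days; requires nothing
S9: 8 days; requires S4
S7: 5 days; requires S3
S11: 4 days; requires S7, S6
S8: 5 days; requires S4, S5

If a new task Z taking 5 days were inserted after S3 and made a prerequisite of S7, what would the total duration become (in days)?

22

Originally the schedule takes 17 days.
With Z inserted, S7 now waits for max(S3, Z).
New critical path: S3→Z→S7→S11 = 8+5+5+4 = 22 ⇒ 22 days.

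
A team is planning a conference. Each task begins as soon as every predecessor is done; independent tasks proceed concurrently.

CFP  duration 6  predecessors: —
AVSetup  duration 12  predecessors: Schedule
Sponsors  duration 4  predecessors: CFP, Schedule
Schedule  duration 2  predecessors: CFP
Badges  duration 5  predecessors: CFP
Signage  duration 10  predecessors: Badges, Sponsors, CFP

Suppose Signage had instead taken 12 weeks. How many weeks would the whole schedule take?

Critical path before the change: CFP→Schedule→Sponsors→Signage = 6+2+4+10 = 22 giving 22 weeks.
Signage lies on that path, so at 12 weeks the path becomes 24 weeks.
That remains the longest chain; total 24 weeks.

24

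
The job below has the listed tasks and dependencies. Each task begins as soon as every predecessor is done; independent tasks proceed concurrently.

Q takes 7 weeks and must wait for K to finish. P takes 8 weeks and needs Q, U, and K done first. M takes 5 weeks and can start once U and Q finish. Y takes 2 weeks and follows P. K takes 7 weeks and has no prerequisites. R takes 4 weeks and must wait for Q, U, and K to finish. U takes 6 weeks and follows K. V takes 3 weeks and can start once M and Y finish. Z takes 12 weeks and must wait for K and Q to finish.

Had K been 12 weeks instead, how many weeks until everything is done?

The binding path is K→Q→P→Y→V = 7+7+8+2+3 = 27; finish at 27 weeks.
K lies on that path, so at 12 weeks the path becomes 32 weeks.
The critical path is still K→Q→P→Y→V; finish is now 32 weeks.

32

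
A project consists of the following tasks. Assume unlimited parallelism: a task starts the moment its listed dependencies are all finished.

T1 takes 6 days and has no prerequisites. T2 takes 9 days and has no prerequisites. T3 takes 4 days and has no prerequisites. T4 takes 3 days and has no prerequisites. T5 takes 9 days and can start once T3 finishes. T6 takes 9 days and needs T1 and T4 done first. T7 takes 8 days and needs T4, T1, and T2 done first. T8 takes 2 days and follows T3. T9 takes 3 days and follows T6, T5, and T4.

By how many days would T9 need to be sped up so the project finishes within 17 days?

Current finish: 18 days; target: 17.
T9 is on every critical path, so each day cut from T9 cuts the finish by one (this holds down to a finish of 17).
Need 18 − 17 = 1 day off T9 → T9 becomes 2 days, finish becomes 17.

1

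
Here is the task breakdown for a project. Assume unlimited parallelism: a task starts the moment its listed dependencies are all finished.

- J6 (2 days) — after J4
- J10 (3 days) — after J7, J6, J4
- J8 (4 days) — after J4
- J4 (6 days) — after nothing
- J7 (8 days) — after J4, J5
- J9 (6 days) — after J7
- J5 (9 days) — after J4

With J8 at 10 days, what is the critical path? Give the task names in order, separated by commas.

As given, the longest chain is J4→J5→J7→J9 = 6+9+8+6 = 29, so the finish is 29 days.
J8 is off the critical path — its longest chain is 10 days, giving 19 of slack.
The critical path is still J4→J5→J7→J9; finish is now 29 days.

J4, J5, J7, J9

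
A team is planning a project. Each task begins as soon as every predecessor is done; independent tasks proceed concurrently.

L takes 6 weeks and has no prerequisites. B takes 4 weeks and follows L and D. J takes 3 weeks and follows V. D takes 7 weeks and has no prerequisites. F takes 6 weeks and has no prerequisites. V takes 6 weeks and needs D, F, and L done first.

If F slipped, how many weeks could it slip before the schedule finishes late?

D→V→J = 7+6+3 = 16 sets the makespan at 16 weeks.
The longest chain containing F totals 15 weeks.
So F can slip 7 − 6 = 1 week.

1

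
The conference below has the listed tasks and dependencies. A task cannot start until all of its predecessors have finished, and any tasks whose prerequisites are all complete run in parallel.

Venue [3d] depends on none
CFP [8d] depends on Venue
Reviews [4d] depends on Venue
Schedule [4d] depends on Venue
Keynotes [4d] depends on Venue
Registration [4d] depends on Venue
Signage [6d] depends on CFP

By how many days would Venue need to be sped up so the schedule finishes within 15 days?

Current finish: 17 days; target: 15.
Venue is on every critical path, so each day cut from Venue cuts the finish by one (this holds down to a finish of 15).
Need 17 − 15 = 2 days off Venue → Venue becomes 1 day, finish becomes 15.

2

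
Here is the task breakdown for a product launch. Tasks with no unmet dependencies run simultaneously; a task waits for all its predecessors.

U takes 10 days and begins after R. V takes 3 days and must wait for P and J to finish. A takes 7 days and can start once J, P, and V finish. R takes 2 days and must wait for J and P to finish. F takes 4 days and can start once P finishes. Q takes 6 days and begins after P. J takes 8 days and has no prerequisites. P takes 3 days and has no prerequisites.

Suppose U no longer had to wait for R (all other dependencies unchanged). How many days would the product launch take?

18

With the dependency in place, J→R→U = 8+2+10 = 20 sets the finish at 20 days.
Without R→U, U's earliest start moves from 10 to 0.
New critical path: J→V→A = 8+3+7 = 18 ⇒ 18 days.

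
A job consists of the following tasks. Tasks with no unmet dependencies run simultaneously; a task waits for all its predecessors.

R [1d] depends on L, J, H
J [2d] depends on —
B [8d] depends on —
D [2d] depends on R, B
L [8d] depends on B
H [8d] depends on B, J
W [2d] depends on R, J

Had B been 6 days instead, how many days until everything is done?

Critical path before the change: B→L→R→D = 8+8+1+2 = 19 giving 19 days.
Since B is critical, the -2 change carries straight to that chain (now 17 days).
The critical path is still B→L→R→D; finish is now 17 days.

17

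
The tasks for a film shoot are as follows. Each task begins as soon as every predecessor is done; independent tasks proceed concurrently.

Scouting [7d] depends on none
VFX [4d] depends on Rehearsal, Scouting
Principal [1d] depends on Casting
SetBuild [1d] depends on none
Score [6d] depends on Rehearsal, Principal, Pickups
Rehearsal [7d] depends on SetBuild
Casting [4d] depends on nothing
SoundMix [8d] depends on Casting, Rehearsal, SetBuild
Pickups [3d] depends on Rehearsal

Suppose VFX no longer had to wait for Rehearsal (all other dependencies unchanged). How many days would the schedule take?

With the dependency in place, SetBuild→Rehearsal→Pickups→Score = 1+7+3+6 = 17 sets the finish at 17 days.
Without Rehearsal→VFX, VFX's earliest start moves from 8 to 7.
New critical path: SetBuild→Rehearsal→Pickups→Score = 1+7+3+6 = 17 ⇒ 17 days.

17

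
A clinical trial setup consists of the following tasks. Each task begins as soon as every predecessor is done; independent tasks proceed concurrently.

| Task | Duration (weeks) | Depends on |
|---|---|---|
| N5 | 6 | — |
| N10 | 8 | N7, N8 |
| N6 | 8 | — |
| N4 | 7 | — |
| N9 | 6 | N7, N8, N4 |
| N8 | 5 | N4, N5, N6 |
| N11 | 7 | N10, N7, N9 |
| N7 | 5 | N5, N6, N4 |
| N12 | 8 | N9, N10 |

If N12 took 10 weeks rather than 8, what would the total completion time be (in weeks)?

Critical path before the change: N6→N7→N10→N12 = 8+5+8+8 = 29 giving 29 weeks.
Since N12 is critical, the +2 change carries straight to that chain (now 31 weeks).
That remains the longest chain; total 31 weeks.

31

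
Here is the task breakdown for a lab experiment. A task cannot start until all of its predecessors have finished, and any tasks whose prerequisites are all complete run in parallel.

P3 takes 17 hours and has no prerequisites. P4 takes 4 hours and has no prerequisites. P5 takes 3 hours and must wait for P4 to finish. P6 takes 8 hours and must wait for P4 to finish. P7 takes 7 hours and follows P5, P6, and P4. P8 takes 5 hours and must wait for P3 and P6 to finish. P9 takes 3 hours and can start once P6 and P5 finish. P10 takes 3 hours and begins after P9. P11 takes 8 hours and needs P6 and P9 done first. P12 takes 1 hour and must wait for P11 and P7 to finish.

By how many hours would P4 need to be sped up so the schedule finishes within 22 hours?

Current finish: 24 hours; target: 22.
P4 is on every critical path, so each hour cut from P4 cuts the finish by one (this holds down to a finish of 22).
Need 24 − 22 = 2 hours off P4 → P4 becomes 2 hours, finish becomes 22.

2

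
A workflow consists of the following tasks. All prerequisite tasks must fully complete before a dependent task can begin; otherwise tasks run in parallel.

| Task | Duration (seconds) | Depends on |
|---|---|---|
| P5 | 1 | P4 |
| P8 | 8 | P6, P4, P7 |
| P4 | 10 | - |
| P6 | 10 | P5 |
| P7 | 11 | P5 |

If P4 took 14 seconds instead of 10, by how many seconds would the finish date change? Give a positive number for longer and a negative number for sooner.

Critical path before the change: P4→P5→P7→P8 = 10+1+11+8 = 30 giving 30 seconds.
Since P4 is critical, the +4 change carries straight to that chain (now 34 seconds).
No other chain overtakes it, so the finish is 34 seconds.
Change in finish: 34 − 30 = +4 seconds.

4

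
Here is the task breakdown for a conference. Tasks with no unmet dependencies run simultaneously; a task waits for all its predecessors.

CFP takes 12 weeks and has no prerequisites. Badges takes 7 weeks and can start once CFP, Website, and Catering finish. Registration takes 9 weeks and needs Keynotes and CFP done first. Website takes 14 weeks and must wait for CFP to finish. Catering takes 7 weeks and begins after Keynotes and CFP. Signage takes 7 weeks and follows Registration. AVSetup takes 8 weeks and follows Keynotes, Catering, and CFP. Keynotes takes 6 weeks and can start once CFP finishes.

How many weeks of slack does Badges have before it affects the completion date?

Critical path: CFP→Keynotes→Registration→Signage = 12+6+9+7 = 34, so the finish is 34 weeks.
The longest chain containing Badges totals 33 weeks.
Slack of Badges = 27 − 26 = 1 week.

1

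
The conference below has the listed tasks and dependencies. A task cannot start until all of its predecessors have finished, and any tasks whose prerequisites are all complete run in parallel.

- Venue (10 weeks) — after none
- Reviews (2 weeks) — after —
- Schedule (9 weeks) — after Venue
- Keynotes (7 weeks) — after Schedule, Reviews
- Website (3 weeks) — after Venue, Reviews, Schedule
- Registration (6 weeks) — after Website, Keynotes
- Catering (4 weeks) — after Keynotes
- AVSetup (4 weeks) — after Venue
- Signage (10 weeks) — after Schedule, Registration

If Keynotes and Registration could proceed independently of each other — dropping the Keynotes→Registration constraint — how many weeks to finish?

With the dependency in place, Venue→Schedule→Keynotes→Registration→Signage = 10+9+7+6+10 = 42 sets the finish at 42 weeks.
Without Keynotes→Registration, Registration's earliest start moves from 26 to 22.
After: Venue→Schedule→Website→Registration→Signage = 10+9+3+6+10 = 38 → 38 weeks.

38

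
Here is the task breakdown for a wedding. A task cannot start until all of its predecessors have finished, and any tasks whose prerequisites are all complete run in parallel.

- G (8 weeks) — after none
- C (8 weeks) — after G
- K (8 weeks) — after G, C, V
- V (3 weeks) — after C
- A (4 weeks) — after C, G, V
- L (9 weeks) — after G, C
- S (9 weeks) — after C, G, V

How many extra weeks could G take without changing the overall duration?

Critical path: G→C→V→S = 8+8+3+9 = 28, so the finish is 28 weeks.
G finishes as early as 8 and must finish by 8.
So G can slip 8 − 8 = 0 weeks.

0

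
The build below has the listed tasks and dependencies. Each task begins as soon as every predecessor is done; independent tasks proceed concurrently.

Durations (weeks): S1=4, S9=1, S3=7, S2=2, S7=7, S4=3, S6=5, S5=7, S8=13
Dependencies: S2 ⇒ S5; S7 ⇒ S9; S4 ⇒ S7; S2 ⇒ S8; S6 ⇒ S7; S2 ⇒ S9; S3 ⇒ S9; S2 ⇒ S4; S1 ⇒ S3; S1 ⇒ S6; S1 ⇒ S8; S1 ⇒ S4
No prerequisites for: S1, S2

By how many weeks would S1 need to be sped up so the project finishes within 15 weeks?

2

Current finish: 17 weeks; target: 15.
S1 is on every critical path, so each week cut from S1 cuts the finish by one (this holds down to a finish of 15).
Need 17 − 15 = 2 weeks off S1 → S1 becomes 2 weeks, finish becomes 15.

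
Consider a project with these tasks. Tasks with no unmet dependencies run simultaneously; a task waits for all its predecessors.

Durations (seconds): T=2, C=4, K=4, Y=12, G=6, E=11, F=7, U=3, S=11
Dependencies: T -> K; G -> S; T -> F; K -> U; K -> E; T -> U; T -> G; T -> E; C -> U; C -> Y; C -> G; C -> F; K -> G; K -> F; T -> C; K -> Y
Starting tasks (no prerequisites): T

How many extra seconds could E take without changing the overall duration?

6

T→C→G→S = 2+4+6+11 = 23 sets the makespan at 23 seconds.
Longest path through E: 17 seconds (earliest finish 17, latest finish 23).
Float = 23 − 17 = 6.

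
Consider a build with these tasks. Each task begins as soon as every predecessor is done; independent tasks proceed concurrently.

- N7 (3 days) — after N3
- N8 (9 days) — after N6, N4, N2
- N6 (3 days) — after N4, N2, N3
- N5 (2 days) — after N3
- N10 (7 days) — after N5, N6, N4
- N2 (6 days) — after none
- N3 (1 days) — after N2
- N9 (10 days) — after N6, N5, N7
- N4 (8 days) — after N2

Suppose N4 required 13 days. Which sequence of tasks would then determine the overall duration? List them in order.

N2, N4, N6, N9

As given, the longest chain is N2→N4→N6→N9 = 6+8+3+10 = 27, so the finish is 27 days.
N4 lies on that path, so at 13 days the path becomes 32 days.
No other chain overtakes it, so the finish is 32 days.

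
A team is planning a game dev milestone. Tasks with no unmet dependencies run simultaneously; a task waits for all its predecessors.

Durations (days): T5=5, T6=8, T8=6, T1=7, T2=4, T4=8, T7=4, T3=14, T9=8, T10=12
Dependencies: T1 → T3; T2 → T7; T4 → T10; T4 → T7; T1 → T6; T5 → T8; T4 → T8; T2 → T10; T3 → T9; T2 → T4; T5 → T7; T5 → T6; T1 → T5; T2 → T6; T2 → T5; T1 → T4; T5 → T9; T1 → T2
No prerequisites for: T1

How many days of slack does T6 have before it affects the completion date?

Critical path: T1→T2→T4→T10 = 7+4+8+12 = 31, so the finish is 31 days.
Longest path through T6: 24 days (earliest finish 24, latest finish 31).
So T6 can slip 31 − 24 = 7 days.

7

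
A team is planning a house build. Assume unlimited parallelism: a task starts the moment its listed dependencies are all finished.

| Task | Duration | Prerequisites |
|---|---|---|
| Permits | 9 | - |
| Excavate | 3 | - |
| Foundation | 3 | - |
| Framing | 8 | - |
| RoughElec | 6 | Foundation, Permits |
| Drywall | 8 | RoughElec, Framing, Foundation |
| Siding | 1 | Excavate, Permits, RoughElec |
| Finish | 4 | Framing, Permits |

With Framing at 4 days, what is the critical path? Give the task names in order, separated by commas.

Permits, RoughElec, Drywall

The binding path is Permits→RoughElec→Drywall = 9+6+8 = 23; finish at 23 days.
The longest path through Framing is only 16 days, so Framing has float 7.
The critical path is still Permits→RoughElec→Drywall; finish is now 23 days.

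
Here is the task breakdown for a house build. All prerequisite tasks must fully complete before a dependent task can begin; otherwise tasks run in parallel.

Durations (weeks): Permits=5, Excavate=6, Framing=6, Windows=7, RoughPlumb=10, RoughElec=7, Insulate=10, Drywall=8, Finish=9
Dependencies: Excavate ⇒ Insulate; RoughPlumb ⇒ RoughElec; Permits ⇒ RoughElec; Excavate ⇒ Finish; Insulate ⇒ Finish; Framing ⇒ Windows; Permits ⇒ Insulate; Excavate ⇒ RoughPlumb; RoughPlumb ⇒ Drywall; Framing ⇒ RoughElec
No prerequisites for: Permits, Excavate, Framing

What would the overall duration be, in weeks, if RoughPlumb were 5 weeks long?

Actual critical path: Excavate→Insulate→Finish = 6+10+9 = 25 ⇒ 25 weeks.
The longest path through RoughPlumb is only 24 weeks, so RoughPlumb has float 1.
That remains the longest chain; total 25 weeks.

25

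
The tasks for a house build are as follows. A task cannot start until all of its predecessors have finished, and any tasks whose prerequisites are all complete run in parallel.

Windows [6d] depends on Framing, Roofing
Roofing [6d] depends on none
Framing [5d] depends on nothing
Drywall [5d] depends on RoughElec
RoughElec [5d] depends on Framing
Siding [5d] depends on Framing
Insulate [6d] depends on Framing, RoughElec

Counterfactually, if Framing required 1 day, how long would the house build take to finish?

12

Actual critical path: Framing→RoughElec→Insulate = 5+5+6 = 16 ⇒ 16 days.
Framing lies on that path, so at 1 day the path becomes 12 days.
No other chain overtakes it, so the finish is 12 days.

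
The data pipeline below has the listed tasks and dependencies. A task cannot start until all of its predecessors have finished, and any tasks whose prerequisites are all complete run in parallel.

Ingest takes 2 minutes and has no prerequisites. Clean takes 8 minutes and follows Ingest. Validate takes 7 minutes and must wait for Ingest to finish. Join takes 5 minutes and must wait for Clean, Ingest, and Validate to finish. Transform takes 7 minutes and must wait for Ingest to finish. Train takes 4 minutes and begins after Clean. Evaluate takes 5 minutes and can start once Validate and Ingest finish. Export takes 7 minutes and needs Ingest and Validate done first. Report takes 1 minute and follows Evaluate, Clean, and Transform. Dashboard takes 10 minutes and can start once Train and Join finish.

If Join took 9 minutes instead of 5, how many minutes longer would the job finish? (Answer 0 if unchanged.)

The binding path is Ingest→Clean→Join→Dashboard = 2+8+5+10 = 25; finish at 25 minutes.
Join lies on that path, so at 9 minutes the path becomes 29 minutes.
No other chain overtakes it, so the finish is 29 minutes.
Change in finish: 29 − 25 = +4 minutes.

4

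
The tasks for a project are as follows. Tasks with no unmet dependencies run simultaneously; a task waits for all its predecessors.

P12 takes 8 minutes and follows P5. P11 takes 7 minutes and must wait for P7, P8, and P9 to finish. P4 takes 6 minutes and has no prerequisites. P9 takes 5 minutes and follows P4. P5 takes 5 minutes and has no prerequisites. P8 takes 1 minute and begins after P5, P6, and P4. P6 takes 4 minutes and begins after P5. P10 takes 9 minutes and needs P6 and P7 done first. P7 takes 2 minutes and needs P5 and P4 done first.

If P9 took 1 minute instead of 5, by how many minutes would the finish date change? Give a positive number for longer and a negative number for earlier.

0

Actual critical path: P4→P9→P11 = 6+5+7 = 18 ⇒ 18 minutes.
P9 is on the critical path; changing it to 1 makes that path 14 minutes.
New critical path: P5→P6→P10 = 5+4+9 = 18 ⇒ 18 minutes.
Change in finish: 18 − 18 = +0 minutes.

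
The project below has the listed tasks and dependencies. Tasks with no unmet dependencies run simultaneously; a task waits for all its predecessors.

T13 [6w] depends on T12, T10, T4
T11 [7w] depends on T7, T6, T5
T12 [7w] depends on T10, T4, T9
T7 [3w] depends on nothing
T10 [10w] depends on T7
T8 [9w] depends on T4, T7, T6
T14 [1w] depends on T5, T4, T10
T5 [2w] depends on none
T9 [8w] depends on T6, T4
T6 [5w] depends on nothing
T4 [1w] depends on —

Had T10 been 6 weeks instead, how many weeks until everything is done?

26

As given, the longest chain is T7→T10→T12→T13 = 3+10+7+6 = 26, so the finish is 26 weeks.
Since T10 is critical, the -4 change carries straight to that chain (now 22 weeks).
New critical path: T6→T9→T12→T13 = 5+8+7+6 = 26 ⇒ 26 weeks.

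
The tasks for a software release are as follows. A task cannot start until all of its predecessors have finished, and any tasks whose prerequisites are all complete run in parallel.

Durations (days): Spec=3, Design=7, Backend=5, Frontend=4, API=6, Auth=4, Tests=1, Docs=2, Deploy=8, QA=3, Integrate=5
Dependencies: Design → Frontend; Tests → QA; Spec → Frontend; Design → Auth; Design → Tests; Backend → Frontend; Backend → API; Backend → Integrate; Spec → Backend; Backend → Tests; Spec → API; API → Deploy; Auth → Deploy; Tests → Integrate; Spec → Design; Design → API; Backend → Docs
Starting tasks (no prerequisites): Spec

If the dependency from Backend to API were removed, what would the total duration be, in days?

Original critical path: Spec→Design→API→Deploy = 3+7+6+8 = 24 ⇒ 24 days.
Dropping Backend→API doesn't change API's earliest start (10); another predecessor still binds.
The longest chain is now Spec→Design→API→Deploy = 3+7+6+8 = 24, so the job takes 24 days.

24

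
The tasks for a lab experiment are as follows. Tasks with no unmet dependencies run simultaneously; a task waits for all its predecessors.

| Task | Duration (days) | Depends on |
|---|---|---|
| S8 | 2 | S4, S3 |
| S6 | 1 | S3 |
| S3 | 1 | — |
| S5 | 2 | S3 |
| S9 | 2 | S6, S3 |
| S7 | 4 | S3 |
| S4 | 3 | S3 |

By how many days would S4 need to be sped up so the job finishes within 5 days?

Current finish: 6 days; target: 5.
S4 is on every critical path, so each day cut from S4 cuts the finish by one (this holds down to a finish of 5).
Need 6 − 5 = 1 day off S4 → S4 becomes 2 days, finish becomes 5.

1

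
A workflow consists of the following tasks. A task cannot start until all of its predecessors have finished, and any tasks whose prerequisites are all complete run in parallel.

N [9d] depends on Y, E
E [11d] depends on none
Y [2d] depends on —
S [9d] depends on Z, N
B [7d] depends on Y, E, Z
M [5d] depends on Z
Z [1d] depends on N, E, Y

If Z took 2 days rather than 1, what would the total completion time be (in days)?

31

The binding path is E→N→Z→S = 11+9+1+9 = 30; finish at 30 days.
Z lies on that path, so at 2 days the path becomes 31 days.
The critical path is still E→N→Z→S; finish is now 31 days.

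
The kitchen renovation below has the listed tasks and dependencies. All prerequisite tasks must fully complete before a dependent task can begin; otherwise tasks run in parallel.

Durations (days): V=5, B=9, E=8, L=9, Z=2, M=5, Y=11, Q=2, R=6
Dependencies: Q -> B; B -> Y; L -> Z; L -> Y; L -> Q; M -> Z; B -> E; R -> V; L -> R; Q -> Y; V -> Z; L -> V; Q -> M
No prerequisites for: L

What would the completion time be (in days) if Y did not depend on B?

28

With the dependency in place, L→Q→B→Y = 9+2+9+11 = 31 sets the finish at 31 days.
Without B→Y, Y's earliest start moves from 20 to 11.
New critical path: L→Q→B→E = 9+2+9+8 = 28 ⇒ 28 days.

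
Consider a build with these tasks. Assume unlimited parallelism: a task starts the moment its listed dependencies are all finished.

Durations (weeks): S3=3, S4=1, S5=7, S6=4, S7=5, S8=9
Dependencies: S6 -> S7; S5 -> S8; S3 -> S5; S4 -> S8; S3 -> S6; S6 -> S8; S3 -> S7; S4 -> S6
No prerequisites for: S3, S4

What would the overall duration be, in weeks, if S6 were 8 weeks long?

20

Baseline: S3→S5→S8 = 3+7+9 = 19 → 19 weeks.
S6 is off the critical path — its longest chain is 16 weeks, giving 3 of slack.
New critical path: S3→S6→S8 = 3+8+9 = 20 ⇒ 20 weeks.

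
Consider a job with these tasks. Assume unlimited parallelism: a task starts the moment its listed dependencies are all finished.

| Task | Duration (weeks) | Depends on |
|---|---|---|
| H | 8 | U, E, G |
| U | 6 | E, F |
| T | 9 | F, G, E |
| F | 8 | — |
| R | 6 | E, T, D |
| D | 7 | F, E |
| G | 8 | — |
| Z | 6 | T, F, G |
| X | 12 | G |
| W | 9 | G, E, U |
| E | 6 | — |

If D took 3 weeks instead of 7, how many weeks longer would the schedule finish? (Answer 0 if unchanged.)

0

As given, the longest chain is G→T→R = 8+9+6 = 23, so the finish is 23 weeks.
D has 2 weeks of float (longest path through it is 21).
The critical path is still G→T→R; finish is now 23 weeks.
Change in finish: 23 − 23 = +0 weeks.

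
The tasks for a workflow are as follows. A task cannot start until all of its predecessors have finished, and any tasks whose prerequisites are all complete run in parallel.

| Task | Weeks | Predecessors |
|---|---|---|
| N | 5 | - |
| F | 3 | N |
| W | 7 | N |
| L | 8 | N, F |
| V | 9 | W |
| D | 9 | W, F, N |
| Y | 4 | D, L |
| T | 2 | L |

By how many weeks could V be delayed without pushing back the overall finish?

Critical path: N→W→D→Y = 5+7+9+4 = 25, so the finish is 25 weeks.
The longest chain containing V totals 21 weeks.
Slack of V = 16 − 12 = 4 weeks.

4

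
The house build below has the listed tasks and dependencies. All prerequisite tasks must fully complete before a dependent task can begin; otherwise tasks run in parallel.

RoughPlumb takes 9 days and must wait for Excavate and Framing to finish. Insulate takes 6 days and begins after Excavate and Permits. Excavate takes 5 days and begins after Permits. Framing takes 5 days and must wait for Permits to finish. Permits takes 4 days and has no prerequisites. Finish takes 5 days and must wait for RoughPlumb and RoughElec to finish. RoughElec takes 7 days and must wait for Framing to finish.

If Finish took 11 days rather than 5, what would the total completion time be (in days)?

29

The binding path is Permits→Excavate→RoughPlumb→Finish = 4+5+9+5 = 23; finish at 23 days.
Finish is on the critical path; changing it to 11 makes that path 29 days.
That remains the longest chain; total 29 days.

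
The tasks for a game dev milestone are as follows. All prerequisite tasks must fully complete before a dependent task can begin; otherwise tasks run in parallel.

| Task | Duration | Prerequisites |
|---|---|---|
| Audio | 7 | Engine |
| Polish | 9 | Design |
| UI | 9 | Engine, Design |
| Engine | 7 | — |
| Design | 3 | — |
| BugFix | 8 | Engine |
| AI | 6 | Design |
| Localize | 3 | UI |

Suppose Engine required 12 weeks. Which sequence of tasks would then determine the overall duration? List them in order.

Engine, UI, Localize

Critical path before the change: Engine→UI→Localize = 7+9+3 = 19 giving 19 weeks.
Since Engine is critical, the +5 change carries straight to that chain (now 24 weeks).
That remains the longest chain; total 24 weeks.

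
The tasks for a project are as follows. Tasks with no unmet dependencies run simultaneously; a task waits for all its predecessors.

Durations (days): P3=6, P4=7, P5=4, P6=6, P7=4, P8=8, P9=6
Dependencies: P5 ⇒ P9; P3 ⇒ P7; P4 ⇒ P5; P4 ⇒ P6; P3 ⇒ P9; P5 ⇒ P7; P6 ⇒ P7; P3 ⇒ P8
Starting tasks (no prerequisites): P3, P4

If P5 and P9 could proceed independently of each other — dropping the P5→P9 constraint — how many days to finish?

With the dependency in place, P4→P5→P9 = 7+4+6 = 17 sets the finish at 17 days.
Without P5→P9, P9's earliest start moves from 11 to 6.
New critical path: P4→P6→P7 = 7+6+4 = 17 ⇒ 17 days.

17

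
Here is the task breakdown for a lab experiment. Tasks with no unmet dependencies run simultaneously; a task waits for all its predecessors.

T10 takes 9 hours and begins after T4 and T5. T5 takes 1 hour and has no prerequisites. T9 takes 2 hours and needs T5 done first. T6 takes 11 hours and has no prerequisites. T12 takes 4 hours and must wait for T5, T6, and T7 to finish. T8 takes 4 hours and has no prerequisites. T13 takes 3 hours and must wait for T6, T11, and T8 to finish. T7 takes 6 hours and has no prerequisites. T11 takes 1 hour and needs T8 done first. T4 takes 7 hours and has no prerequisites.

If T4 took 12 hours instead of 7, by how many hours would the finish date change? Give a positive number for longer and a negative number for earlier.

5

The binding path is T4→T10 = 7+9 = 16; finish at 16 hours.
T4 is on the critical path; changing it to 12 makes that path 21 hours.
That remains the longest chain; total 21 hours.
Change in finish: 21 − 16 = +5 hours.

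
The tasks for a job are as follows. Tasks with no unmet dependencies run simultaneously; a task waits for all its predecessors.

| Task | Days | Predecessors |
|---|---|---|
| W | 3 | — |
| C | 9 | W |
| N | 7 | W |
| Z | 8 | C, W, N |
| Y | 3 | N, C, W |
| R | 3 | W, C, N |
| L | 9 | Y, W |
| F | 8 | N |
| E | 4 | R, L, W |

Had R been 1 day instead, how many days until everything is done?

Critical path before the change: W→C→Y→L→E = 3+9+3+9+4 = 28 giving 28 days.
The longest path through R is only 19 days, so R has float 9.
That remains the longest chain; total 28 days.

28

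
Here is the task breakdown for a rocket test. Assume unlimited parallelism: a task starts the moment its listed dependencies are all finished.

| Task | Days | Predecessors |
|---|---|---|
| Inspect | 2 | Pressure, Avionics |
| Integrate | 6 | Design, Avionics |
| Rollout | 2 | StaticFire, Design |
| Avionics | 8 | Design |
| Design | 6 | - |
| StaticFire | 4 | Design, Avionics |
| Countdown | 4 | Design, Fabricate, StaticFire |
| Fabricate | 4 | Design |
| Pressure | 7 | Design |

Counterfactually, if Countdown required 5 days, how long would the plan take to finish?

23

Critical path before the change: Design→Avionics→StaticFire→Countdown = 6+8+4+4 = 22 giving 22 days.
Countdown lies on that path, so at 5 days the path becomes 23 days.
That remains the longest chain; total 23 days.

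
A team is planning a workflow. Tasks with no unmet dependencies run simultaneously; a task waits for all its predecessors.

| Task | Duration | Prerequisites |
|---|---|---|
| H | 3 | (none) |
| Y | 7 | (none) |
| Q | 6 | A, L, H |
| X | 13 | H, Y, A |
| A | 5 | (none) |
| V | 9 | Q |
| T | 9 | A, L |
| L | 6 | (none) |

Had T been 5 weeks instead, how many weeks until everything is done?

21

Actual critical path: L→Q→V = 6+6+9 = 21 ⇒ 21 weeks.
T is off the critical path — its longest chain is 15 weeks, giving 6 of slack.
No other chain overtakes it, so the finish is 21 weeks.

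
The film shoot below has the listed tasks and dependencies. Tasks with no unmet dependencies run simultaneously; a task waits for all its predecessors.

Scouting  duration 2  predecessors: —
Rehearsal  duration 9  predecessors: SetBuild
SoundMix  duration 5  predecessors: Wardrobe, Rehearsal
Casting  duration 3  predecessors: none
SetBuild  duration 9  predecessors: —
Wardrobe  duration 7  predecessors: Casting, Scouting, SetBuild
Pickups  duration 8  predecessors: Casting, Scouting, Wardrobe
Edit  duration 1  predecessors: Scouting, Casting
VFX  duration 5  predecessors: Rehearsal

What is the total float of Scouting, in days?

Critical path: SetBuild→Wardrobe→Pickups = 9+7+8 = 24, so the finish is 24 days.
The longest chain containing Scouting totals 17 days.
Slack of Scouting = 7 − 0 = 7 days.

7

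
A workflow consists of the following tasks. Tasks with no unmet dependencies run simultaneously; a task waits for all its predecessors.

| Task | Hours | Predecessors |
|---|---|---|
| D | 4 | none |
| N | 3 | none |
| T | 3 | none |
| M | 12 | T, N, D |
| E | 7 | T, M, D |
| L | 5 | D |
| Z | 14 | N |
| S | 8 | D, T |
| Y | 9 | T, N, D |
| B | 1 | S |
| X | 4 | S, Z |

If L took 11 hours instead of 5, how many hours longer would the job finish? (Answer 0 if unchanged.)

0

As given, the longest chain is D→M→E = 4+12+7 = 23, so the finish is 23 hours.
The longest path through L is only 9 hours, so L has float 14.
That remains the longest chain; total 23 hours.
Change in finish: 23 − 23 = +0 hours.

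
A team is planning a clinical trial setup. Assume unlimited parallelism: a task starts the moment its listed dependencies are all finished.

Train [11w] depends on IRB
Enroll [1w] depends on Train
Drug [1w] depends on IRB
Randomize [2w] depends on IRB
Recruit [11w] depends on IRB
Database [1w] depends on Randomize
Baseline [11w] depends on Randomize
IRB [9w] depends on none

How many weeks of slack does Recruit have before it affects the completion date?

Critical path: IRB→Randomize→Baseline = 9+2+11 = 22, so the finish is 22 weeks.
The longest chain containing Recruit totals 20 weeks.
So Recruit can slip 22 − 20 = 2 weeks.

2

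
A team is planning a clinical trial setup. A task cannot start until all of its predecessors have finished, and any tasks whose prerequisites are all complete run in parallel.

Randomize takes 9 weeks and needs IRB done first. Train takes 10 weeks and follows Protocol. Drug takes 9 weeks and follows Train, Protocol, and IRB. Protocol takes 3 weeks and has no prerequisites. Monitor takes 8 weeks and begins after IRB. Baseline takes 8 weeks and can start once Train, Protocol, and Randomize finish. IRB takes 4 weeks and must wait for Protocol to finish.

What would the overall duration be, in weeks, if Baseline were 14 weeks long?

30

As given, the longest chain is Protocol→IRB→Randomize→Baseline = 3+4+9+8 = 24, so the finish is 24 weeks.
Since Baseline is critical, the +6 change carries straight to that chain (now 30 weeks).
That remains the longest chain; total 30 weeks.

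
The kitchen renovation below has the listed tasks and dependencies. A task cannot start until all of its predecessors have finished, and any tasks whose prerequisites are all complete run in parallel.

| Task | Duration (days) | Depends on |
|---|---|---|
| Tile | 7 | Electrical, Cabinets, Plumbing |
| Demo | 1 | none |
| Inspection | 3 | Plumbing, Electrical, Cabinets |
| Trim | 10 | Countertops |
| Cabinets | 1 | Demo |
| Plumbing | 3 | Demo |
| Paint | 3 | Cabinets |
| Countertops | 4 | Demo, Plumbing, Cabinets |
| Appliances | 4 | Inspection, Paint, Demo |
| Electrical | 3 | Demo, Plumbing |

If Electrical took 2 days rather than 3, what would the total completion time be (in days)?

Critical path before the change: Demo→Plumbing→Countertops→Trim = 1+3+4+10 = 18 giving 18 days.
The longest path through Electrical is only 14 days, so Electrical has float 4.
The critical path is still Demo→Plumbing→Countertops→Trim; finish is now 18 days.

18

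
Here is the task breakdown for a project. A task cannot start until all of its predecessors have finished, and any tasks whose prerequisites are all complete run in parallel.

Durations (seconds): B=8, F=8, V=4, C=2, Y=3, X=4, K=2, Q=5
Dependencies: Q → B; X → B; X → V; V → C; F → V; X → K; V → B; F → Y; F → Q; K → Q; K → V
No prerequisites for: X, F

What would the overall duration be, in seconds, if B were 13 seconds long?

Baseline: F→Q→B = 8+5+8 = 21 → 21 seconds.
B is on the critical path; changing it to 13 makes that path 26 seconds.
No other chain overtakes it, so the finish is 26 seconds.

26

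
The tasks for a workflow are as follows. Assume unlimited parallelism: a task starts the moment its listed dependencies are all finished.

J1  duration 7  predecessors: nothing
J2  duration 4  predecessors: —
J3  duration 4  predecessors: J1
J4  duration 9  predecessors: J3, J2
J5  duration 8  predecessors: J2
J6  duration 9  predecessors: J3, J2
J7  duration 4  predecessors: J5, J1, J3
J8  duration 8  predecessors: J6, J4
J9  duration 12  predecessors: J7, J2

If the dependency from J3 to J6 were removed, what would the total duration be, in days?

With the dependency in place, J1→J3→J4→J8 = 7+4+9+8 = 28 sets the finish at 28 days.
Without J3→J6, J6's earliest start moves from 11 to 4.
The longest chain is now J1→J3→J4→J8 = 7+4+9+8 = 28, so the plan takes 28 days.

28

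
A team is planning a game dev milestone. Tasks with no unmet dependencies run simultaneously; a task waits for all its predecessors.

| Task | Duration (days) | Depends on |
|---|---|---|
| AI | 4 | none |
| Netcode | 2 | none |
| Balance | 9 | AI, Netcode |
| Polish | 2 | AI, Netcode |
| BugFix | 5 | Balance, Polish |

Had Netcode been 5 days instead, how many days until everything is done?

19

Critical path before the change: AI→Balance→BugFix = 4+9+5 = 18 giving 18 days.
The longest path through Netcode is only 16 days, so Netcode has float 2.
New critical path: Netcode→Balance→BugFix = 5+9+5 = 19 ⇒ 19 days.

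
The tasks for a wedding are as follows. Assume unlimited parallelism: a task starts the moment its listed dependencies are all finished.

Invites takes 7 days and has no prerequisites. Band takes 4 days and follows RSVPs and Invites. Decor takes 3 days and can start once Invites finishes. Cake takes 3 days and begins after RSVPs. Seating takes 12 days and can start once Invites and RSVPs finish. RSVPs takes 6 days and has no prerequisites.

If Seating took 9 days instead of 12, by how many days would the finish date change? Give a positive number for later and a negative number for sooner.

Actual critical path: Invites→Seating = 7+12 = 19 ⇒ 19 days.
Since Seating is critical, the -3 change carries straight to that chain (now 16 days).
The critical path is still Invites→Seating; finish is now 16 days.
Change in finish: 16 − 19 = -3 days.

-3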